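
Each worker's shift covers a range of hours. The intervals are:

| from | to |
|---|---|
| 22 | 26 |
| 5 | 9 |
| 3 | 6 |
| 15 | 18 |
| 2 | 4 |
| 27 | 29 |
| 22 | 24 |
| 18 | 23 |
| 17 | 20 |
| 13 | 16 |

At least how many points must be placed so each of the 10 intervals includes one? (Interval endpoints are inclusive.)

Sorted: [2,4] [3,6] [5,9] [13,16] [15,18] [17,20] [18,23] [22,24] [22,26] [27,29]
{[2,4],[3,6]} hit by 4; {[5,9]} hit by 9; {[13,16],[15,18]} hit by 16; {[17,20],[18,23]} hit by 20; {[22,24],[22,26]} hit by 24; {[27,29]} hit by 29.
Points: 4, 9, 16, 20, 24, 29 (6 total).

6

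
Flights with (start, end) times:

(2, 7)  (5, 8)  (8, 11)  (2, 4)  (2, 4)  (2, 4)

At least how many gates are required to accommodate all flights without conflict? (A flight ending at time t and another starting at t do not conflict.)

Count concurrent intervals with a sweep; the peak is the room count.
Events (time:±→running): 2:+→1 2:+→2 2:+→3 2:+→4 … peak 4.

4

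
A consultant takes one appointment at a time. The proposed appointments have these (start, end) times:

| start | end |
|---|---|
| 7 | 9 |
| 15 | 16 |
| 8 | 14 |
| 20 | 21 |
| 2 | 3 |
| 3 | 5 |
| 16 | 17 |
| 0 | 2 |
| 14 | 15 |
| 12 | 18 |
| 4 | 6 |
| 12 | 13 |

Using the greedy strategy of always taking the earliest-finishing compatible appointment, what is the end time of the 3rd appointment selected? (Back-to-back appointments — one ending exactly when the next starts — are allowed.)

5

By end time: (0,2), (2,3), (3,5), (4,6), (7,9), (12,13), (8,14), (14,15), (15,16), (16,17), (12,18), (20,21).
Pick (0,2); next start ≥ 2 → (2,3); next start ≥ 3 → (3,5); next start ≥ 5 → (7,9); next start ≥ 9 → (12,13); next start ≥ 13 → (14,15); next start ≥ 15 → (15,16); next start ≥ 16 → (16,17); next start ≥ 17 → (20,21).
Selected: (0,2) (2,3) (3,5) (7,9) (12,13) (14,15) (15,16) (16,17) (20,21)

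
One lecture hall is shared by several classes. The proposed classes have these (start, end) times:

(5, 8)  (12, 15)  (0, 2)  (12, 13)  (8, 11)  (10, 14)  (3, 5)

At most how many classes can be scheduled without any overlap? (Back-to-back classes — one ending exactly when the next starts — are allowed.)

5

Sorted by end: (0,2)  (3,5)  (5,8)  (8,11)  (12,13)  (10,14)  (12,15)
take (0,2); take (3,5); take (5,8); take (8,11); take (12,13).
Selected 5 classes.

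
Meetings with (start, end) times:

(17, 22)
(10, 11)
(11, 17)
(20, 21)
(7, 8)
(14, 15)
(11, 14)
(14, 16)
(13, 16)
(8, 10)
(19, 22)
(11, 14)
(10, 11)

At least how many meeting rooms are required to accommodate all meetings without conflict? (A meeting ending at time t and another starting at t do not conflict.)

Count concurrent intervals with a sweep; the peak is the room count.
Events (time:±→running): 7:+→1 8:-→0 8:+→1 10:-→0 10:+→1 10:+→2 11:-→1 11:-→0 11:+→1 11:+→2 11:+→3 13:+→4 … peak 4.

4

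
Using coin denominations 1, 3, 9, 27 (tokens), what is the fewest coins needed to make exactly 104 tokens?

8

Use the largest denomination that fits, subtract, and repeat.
104 − 3×27→23 − 2×9→5 − 1×3→2 − 2×1→0
Total coins = 3 + 2 + 1 + 2 = 8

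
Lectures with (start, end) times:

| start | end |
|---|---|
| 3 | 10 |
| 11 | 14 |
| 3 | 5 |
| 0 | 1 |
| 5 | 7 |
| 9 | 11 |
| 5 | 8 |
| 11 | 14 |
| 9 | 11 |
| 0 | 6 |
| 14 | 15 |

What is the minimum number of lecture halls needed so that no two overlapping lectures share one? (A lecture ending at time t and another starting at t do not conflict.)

Events (time:±→running): 0:+→1 0:+→2 1:-→1 3:+→2 3:+→3 5:-→2 5:+→3 5:+→4 … peak 4.

4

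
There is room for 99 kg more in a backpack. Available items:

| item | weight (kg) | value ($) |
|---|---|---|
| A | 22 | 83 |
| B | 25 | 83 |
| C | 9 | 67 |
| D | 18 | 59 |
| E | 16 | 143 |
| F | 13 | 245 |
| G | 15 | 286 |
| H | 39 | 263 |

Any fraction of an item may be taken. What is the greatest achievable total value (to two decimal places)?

1030.41

Ratios (sorted): G 19.07, F 18.85, E 8.94, C 7.44, H 6.74, A 3.77, B 3.32, D 3.28
take G (15 @ 286); take F (13 @ 245); take E (16 @ 143); take C (9 @ 67); take H (39 @ 263); take 7/22 of A → 26.41. Capacity used 99/99.
Total value = 1030.41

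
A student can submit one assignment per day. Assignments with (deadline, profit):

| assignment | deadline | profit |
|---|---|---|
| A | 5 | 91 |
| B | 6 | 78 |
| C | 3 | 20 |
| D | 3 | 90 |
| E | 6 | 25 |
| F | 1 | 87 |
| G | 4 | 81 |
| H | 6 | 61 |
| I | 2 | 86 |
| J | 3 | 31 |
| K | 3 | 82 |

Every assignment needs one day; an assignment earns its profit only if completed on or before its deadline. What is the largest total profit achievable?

Profit order: A=91 D=90 F=87 I=86 K=82 G=81 B=78 H=61 J=31 E=25 C=20
Assign: A→slot 5, D→slot 3, F→slot 1, I→slot 2, K skipped, G→slot 4, B→slot 6, H skipped, J skipped, E skipped, C skipped.
Slots: [1:F] [2:I] [3:D] [4:G] [5:A] [6:B]
Profit = 87 + 86 + 90 + 81 + 91 + 78 = 513

513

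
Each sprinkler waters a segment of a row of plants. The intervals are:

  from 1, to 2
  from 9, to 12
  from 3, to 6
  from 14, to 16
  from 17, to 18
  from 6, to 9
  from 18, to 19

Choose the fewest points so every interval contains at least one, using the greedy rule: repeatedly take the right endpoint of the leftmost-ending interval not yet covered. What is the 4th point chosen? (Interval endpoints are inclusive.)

By right end: [1,2]  [3,6]  [6,9]  [9,12]  [14,16]  [17,18]  [18,19]
[1,2] uncovered → point at 2; [3,6] uncovered → point at 6; [9,12] uncovered → point at 12; [14,16] uncovered → point at 16; [17,18] uncovered → point at 18.
Points: 2, 6, 12, 16, 18 (5 total).

16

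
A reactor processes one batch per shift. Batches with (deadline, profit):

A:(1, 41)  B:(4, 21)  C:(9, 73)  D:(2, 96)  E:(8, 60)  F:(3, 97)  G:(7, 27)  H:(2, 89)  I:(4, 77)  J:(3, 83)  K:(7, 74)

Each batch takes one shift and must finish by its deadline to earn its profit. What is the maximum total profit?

593

By profit: F(d3,97), D(d2,96), H(d2,89), J(d3,83), I(d4,77), K(d7,74), C(d9,73), E(d8,60), A(d1,41), G(d7,27), B(d4,21)
F→slot 3; D→slot 2; H→slot 1; J skipped; I→slot 4; K→slot 7; C→slot 9; E→slot 8; A skipped; G→slot 6; B skipped.
Profit = 89 + 96 + 97 + 77 + 27 + 74 + 60 + 73 = 593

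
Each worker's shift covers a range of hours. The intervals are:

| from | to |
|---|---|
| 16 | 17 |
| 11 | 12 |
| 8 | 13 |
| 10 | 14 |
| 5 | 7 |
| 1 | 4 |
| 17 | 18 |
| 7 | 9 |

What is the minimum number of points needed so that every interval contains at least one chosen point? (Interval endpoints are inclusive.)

By right end: [1,4]  [5,7]  [7,9]  [11,12]  [8,13]  [10,14]  [16,17]  [17,18]
[1,4] uncovered → point at 4; [5,7] uncovered → point at 7; [11,12] uncovered → point at 12; [16,17] uncovered → point at 17.
Points: 4, 7, 12, 17 (4 total).

4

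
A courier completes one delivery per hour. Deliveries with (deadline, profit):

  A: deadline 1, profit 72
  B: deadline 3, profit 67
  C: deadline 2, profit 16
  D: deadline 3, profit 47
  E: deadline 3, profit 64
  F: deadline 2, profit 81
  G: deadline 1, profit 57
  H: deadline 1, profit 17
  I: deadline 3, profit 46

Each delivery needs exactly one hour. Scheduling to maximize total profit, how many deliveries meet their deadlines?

3

Take jobs in profit order; each goes to the latest open slot no later than its deadline.
Profit order: F=81 A=72 B=67 E=64 G=57 D=47 I=46 H=17 C=16
Assign: F→slot 2, A→slot 1, B→slot 3, E skipped, G skipped, D skipped, I skipped, H skipped, C skipped.
Slots: [1:A] [2:F] [3:B]
3 of 9 scheduled.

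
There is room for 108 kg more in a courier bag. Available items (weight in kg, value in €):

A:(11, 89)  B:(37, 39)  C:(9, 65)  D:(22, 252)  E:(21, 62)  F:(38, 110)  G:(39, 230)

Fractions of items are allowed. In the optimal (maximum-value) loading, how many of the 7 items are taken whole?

Ratios (sorted): D 11.45, A 8.09, C 7.22, G 5.90, E 2.95, F 2.89, B 1.05
take D (22 @ 252); take A (11 @ 89); take C (9 @ 65); take G (39 @ 230); take E (21 @ 62); take 6/38 of F → 17.37. Capacity used 108/108.
5 item(s) taken whole; one partial (take 6/38 of F).

5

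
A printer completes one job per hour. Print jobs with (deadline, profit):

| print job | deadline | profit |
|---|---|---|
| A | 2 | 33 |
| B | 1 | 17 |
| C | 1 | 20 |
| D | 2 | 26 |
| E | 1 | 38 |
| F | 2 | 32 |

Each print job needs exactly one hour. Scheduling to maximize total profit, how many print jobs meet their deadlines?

By profit: E(d1,38), A(d2,33), F(d2,32), D(d2,26), C(d1,20), B(d1,17)
E→slot 1; A→slot 2; F skipped; D skipped; C skipped; B skipped.
2 of 6 scheduled.

2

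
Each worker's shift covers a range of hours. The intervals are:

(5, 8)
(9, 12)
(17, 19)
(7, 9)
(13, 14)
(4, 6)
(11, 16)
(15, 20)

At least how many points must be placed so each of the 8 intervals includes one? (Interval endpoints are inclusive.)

Sorted: [4,6] [5,8] [7,9] [9,12] [13,14] [11,16] [17,19] [15,20]
{[4,6],[5,8]} hit by 6; {[7,9],[9,12]} hit by 9; {[13,14],[11,16]} hit by 14; {[17,19],[15,20]} hit by 19.
Points: 6, 9, 14, 19 (4 total).

4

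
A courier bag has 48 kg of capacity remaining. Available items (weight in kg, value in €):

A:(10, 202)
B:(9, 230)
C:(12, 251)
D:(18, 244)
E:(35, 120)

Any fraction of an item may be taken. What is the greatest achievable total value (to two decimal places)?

Greedy by value/weight ratio, highest first.
Order: B (230/9=25.56) > C (251/12=20.92) > A (202/10=20.20) > D (244/18=13.56) > E (120/35=3.43)
Fill: take B (9 @ 230) → take C (12 @ 251) → take A (10 @ 202) → take 17/18 of D → 230.44; 48/48 used.
Total value = 913.44

913.44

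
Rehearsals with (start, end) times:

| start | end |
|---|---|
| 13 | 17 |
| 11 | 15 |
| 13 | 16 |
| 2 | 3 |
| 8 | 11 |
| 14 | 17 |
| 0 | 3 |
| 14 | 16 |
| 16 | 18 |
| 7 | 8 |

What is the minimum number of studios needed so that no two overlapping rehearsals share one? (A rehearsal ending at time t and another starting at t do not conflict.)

5

starts: [0, 2, 7, 8, 11, 13, 13, 14, 14, 16]
ends:   [3, 3, 8, 11, 15, 16, 16, 17, 17, 18]
s0→1 s2→2 e3→1 e3→0 s7→1 e8→0 s8→1 e11→0 s11→1 s13→2 s13→3 s14→4 s14→5  — peak 5.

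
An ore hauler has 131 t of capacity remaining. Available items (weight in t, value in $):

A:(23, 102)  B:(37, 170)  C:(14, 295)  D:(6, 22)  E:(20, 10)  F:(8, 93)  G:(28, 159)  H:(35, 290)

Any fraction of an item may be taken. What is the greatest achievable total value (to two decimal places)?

1046.91

Greedy by value/weight ratio, highest first.
Order: C (295/14=21.07) > F (93/8=11.62) > H (290/35=8.29) > G (159/28=5.68) > B (170/37=4.59) > A (102/23=4.43) > D (22/6=3.67) > E (10/20=0.50)
Fill: take C (14 @ 295) → take F (8 @ 93) → take H (35 @ 290) → take G (28 @ 159) → take B (37 @ 170) → take 9/23 of A → 39.91; 131/131 used.
Total value = 1046.91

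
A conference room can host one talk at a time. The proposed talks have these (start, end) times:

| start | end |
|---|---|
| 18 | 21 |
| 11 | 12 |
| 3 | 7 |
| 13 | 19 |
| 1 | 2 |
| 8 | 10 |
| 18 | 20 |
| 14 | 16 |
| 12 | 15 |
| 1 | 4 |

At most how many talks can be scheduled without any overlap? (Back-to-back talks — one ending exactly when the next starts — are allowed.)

6

Sorted by end: (1,2)  (1,4)  (3,7)  (8,10)  (11,12)  (12,15)  (14,16)  (13,19)  (18,20)  (18,21)
take (1,2); take (3,7); take (8,10); take (11,12); take (12,15); skip (14,16); skip (13,19); take (18,20); skip (18,21).
Selected 6 talks.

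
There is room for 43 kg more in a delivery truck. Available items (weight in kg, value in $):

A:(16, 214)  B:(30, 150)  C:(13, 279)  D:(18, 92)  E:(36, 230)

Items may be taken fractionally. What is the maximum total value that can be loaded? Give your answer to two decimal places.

582.44

Greedy by value/weight ratio, highest first.
Ratios (sorted): C 21.46, A 13.38, E 6.39, D 5.11, B 5.00
take C (13 @ 279); take A (16 @ 214); take 14/36 of E → 89.44. Capacity used 43/43.
Total value = 582.44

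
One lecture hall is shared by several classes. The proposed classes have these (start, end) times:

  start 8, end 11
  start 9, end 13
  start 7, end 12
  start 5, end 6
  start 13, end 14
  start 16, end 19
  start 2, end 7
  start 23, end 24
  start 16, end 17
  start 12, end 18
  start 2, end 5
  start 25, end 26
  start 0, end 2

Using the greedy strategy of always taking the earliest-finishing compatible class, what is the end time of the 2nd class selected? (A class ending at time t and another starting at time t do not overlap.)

5

By end time: (0,2), (2,5), (5,6), (2,7), (8,11), (7,12), (9,13), (13,14), (16,17), (12,18), (16,19), (23,24), (25,26).
Pick (0,2); next start ≥ 2 → (2,5); next start ≥ 5 → (5,6); next start ≥ 6 → (8,11); next start ≥ 11 → (13,14); next start ≥ 14 → (16,17); next start ≥ 17 → (23,24); next start ≥ 24 → (25,26).
Selected: (0,2) (2,5) (5,6) (8,11) (13,14) (16,17) (23,24) (25,26)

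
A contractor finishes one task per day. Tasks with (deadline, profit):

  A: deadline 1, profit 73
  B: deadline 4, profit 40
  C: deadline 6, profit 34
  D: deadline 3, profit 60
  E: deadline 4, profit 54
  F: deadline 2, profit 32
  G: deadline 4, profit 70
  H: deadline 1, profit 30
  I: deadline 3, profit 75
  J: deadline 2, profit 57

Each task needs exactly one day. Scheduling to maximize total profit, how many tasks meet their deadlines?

Take jobs in profit order; each goes to the latest open slot no later than its deadline.
By profit: I(d3,75), A(d1,73), G(d4,70), D(d3,60), J(d2,57), E(d4,54), B(d4,40), C(d6,34), F(d2,32), H(d1,30)
I→slot 3; A→slot 1; G→slot 4; D→slot 2; J skipped; E skipped; B skipped; C→slot 6; F skipped; H skipped.
5 of 10 scheduled.

5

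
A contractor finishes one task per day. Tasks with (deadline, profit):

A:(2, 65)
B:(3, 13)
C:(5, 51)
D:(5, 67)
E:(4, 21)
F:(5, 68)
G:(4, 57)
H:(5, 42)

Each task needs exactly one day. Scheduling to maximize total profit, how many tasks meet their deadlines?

5

Sort by profit descending; place each in the latest free slot ≤ its deadline.
By profit: F(d5,68), D(d5,67), A(d2,65), G(d4,57), C(d5,51), H(d5,42), E(d4,21), B(d3,13)
F→slot 5; D→slot 4; A→slot 2; G→slot 3; C→slot 1; H skipped; E skipped; B skipped.
5 of 8 scheduled.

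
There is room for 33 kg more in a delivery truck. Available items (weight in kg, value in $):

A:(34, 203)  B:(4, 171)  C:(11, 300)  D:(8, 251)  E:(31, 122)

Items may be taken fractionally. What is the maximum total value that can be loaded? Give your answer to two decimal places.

781.71

Sort by value per unit weight and fill in that order.
Ratios (sorted): B 42.75, D 31.38, C 27.27, A 5.97, E 3.94
take B (4 @ 171); take D (8 @ 251); take C (11 @ 300); take 10/34 of A → 59.71. Capacity used 33/33.
Total value = 781.71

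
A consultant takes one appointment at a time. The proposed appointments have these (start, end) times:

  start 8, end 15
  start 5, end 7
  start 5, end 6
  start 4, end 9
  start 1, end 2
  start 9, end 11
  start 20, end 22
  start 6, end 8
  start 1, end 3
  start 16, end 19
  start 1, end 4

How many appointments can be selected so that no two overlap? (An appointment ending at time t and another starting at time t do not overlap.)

By end time: (1,2), (1,3), (1,4), (5,6), (5,7), (6,8), (4,9), (9,11), (8,15), (16,19), (20,22).
Pick (1,2); next start ≥ 2 → (5,6); next start ≥ 6 → (6,8); next start ≥ 8 → (9,11); next start ≥ 11 → (16,19); next start ≥ 19 → (20,22).
Selected 6 appointments.

6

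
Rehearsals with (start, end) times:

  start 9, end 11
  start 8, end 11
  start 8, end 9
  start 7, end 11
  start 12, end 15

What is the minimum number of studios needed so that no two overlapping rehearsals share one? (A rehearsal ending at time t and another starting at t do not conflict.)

3

starts: [7, 8, 8, 9, 12]
ends:   [9, 11, 11, 11, 15]
s7→1 s8→2 s8→3  — peak 3.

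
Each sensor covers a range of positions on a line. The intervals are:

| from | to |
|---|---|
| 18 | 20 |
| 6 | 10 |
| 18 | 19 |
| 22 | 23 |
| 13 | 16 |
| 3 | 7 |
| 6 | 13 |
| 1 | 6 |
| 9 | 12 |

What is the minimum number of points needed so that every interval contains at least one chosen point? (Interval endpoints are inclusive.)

5

By right end: [1,6]  [3,7]  [6,10]  [9,12]  [6,13]  [13,16]  [18,19]  [18,20]  [22,23]
[1,6] uncovered → point at 6; [9,12] uncovered → point at 12; [13,16] uncovered → point at 16; [18,19] uncovered → point at 19; [22,23] uncovered → point at 23.
Points: 6, 12, 16, 19, 23 (5 total).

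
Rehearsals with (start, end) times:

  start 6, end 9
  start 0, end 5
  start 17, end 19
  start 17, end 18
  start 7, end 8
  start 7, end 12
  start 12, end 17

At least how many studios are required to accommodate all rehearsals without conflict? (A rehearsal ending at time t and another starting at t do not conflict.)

The answer is the maximum number of intervals overlapping at any instant.
Events (time:±→running): 0:+→1 5:-→0 6:+→1 7:+→2 7:+→3 … peak 3.

3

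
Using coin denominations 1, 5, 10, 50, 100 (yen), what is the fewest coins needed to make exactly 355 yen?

5

Greedy: take as many of the largest coin as possible, then repeat with the remainder.
355 − 3×100→55 − 1×50→5 − 1×5→0
Total coins = 3 + 1 + 1 = 5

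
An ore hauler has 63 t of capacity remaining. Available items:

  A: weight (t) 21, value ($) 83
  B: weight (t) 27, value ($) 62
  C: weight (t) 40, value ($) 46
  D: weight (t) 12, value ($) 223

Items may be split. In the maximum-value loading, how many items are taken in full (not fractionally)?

Greedy by value/weight ratio, highest first.
Ratios (sorted): D 18.58, A 3.95, B 2.30, C 1.15
take D (12 @ 223); take A (21 @ 83); take B (27 @ 62); take 3/40 of C → 3.45. Capacity used 63/63.
3 item(s) taken whole; one partial (take 3/40 of C).

3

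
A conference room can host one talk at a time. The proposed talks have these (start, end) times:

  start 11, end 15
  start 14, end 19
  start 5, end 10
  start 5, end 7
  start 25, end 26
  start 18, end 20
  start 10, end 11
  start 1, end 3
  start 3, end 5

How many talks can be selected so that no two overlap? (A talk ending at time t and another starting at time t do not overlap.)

Greedy by earliest finish: after sorting by end time, pick each interval compatible with the last pick.
By end time: (1,3), (3,5), (5,7), (5,10), (10,11), (11,15), (14,19), (18,20), (25,26).
Pick (1,3); next start ≥ 3 → (3,5); next start ≥ 5 → (5,7); next start ≥ 7 → (10,11); next start ≥ 11 → (11,15); next start ≥ 15 → (18,20); next start ≥ 20 → (25,26).
Selected 7 talks.

7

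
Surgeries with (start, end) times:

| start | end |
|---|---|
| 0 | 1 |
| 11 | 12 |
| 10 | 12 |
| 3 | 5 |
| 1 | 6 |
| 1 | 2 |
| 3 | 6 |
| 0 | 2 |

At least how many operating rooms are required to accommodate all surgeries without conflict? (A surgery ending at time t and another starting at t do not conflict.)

The answer is the maximum number of intervals overlapping at any instant.
starts: [0, 0, 1, 1, 3, 3, 10, 11]
ends:   [1, 2, 2, 5, 6, 6, 12, 12]
s0→1 s0→2 e1→1 s1→2 s1→3  — peak 3.

3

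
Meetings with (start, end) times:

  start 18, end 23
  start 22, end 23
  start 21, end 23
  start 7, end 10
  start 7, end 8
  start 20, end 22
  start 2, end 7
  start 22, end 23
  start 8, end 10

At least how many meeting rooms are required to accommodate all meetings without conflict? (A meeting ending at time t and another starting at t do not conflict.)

Count concurrent intervals with a sweep; the peak is the room count.
Events (time:±→running): 2:+→1 7:-→0 7:+→1 7:+→2 8:-→1 8:+→2 10:-→1 10:-→0 18:+→1 20:+→2 21:+→3 22:-→2 22:+→3 22:+→4 … peak 4.

4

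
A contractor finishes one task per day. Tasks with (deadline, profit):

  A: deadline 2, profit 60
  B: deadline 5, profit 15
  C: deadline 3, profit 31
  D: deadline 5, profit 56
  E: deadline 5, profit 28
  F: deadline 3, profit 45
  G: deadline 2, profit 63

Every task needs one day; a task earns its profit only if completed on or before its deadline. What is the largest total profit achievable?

252

Sort by profit descending; place each in the latest free slot ≤ its deadline.
Profit order: G=63 A=60 D=56 F=45 C=31 E=28 B=15
Assign: G→slot 2, A→slot 1, D→slot 5, F→slot 3, C skipped, E→slot 4, B skipped.
Slots: [1:A] [2:G] [3:F] [4:E] [5:D]
Profit = 60 + 63 + 45 + 28 + 56 = 252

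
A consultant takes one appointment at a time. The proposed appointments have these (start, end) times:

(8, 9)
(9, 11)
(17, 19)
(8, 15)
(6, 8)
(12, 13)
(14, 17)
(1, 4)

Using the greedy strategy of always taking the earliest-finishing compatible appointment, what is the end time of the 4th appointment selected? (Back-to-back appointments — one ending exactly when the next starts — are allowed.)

Sorted by end: (1,4)  (6,8)  (8,9)  (9,11)  (12,13)  (8,15)  (14,17)  (17,19)
take (1,4); take (6,8); take (8,9); take (9,11); take (12,13); take (14,17); take (17,19).
Selected: (1,4) (6,8) (8,9) (9,11) (12,13) (14,17) (17,19)

11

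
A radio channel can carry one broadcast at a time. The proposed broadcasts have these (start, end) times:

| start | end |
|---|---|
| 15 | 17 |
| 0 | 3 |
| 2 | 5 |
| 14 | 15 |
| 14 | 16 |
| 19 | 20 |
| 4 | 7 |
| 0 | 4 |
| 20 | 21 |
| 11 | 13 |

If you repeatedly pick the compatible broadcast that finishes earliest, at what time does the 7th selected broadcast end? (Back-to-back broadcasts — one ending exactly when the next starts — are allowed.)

By end time: (0,3), (0,4), (2,5), (4,7), (11,13), (14,15), (14,16), (15,17), (19,20), (20,21).
Pick (0,3); next start ≥ 3 → (4,7); next start ≥ 7 → (11,13); next start ≥ 13 → (14,15); next start ≥ 15 → (15,17); next start ≥ 17 → (19,20); next start ≥ 20 → (20,21).
Selected: (0,3) (4,7) (11,13) (14,15) (15,17) (19,20) (20,21)

21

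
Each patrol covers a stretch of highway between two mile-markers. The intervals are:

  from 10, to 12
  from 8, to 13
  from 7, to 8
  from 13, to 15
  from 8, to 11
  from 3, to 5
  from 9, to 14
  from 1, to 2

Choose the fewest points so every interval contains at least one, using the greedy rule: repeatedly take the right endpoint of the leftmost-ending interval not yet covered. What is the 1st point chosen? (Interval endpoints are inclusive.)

2

Sorted: [1,2] [3,5] [7,8] [8,11] [10,12] [8,13] [9,14] [13,15]
{[1,2]} hit by 2; {[3,5]} hit by 5; {[7,8],[8,11]} hit by 8; {[10,12],[8,13],[9,14]} hit by 12; {[13,15]} hit by 15.
Points: 2, 5, 8, 12, 15 (5 total).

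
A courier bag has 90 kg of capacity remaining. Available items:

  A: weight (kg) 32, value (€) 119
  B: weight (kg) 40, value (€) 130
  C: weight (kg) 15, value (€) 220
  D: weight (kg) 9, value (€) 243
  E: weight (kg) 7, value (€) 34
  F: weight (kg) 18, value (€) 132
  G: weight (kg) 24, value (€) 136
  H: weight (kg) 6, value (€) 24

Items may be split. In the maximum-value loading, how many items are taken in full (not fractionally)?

6

Greedy by value/weight ratio, highest first.
Order: D (243/9=27.00) > C (220/15=14.67) > F (132/18=7.33) > G (136/24=5.67) > E (34/7=4.86) > H (24/6=4.00) > A (119/32=3.72) > B (130/40=3.25)
Fill: take D (9 @ 243) → take C (15 @ 220) → take F (18 @ 132) → take G (24 @ 136) → take E (7 @ 34) → take H (6 @ 24) → take 11/32 of A → 40.91; 90/90 used.
6 item(s) taken whole; one partial (take 11/32 of A).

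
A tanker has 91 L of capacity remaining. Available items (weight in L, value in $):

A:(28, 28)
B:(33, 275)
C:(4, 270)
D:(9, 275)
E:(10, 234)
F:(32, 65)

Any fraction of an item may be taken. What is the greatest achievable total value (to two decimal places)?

Order: C (270/4=67.50) > D (275/9=30.56) > E (234/10=23.40) > B (275/33=8.33) > F (65/32=2.03) > A (28/28=1.00)
Fill: take C (4 @ 270) → take D (9 @ 275) → take E (10 @ 234) → take B (33 @ 275) → take F (32 @ 65) → take 3/28 of A → 3.00; 91/91 used.
Total value = 1122.00

1122.00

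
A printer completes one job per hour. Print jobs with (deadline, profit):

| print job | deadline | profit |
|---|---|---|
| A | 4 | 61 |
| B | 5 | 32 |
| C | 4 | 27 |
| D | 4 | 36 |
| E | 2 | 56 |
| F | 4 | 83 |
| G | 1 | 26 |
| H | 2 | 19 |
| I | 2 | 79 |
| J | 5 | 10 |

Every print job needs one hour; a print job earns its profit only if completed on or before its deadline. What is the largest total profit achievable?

311

Take jobs in profit order; each goes to the latest open slot no later than its deadline.
Profit order: F=83 I=79 A=61 E=56 D=36 B=32 C=27 G=26 H=19 J=10
Assign: F→slot 4, I→slot 2, A→slot 3, E→slot 1, D skipped, B→slot 5, C skipped, G skipped, H skipped, J skipped.
Slots: [1:E] [2:I] [3:A] [4:F] [5:B]
Profit = 56 + 79 + 61 + 83 + 32 = 311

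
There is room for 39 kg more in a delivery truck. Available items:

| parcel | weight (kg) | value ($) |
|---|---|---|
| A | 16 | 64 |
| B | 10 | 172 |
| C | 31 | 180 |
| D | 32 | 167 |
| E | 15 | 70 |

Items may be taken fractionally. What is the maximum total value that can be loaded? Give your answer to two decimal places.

Greedy by value/weight ratio, highest first.
Order: B (172/10=17.20) > C (180/31=5.81) > D (167/32=5.22) > E (70/15=4.67) > A (64/16=4.00)
Fill: take B (10 @ 172) → take 29/31 of C → 168.39; 39/39 used.
Total value = 340.39

340.39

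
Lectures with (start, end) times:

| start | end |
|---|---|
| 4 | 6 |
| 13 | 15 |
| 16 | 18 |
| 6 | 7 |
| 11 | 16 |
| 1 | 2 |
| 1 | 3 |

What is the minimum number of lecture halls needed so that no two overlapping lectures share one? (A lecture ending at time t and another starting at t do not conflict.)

Count concurrent intervals with a sweep; the peak is the room count.
Events (time:±→running): 1:+→1 1:+→2 … peak 2.

2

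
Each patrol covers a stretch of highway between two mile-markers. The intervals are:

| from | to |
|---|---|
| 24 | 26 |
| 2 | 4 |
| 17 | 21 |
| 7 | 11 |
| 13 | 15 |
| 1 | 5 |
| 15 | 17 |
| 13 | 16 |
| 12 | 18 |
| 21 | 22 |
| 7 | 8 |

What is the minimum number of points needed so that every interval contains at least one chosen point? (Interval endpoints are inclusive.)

Process intervals by earliest right end; each time one isn't hit yet, stab at its right endpoint.
Sorted: [2,4] [1,5] [7,8] [7,11] [13,15] [13,16] [15,17] [12,18] [17,21] [21,22] [24,26]
{[2,4],[1,5]} hit by 4; {[7,8],[7,11]} hit by 8; {[13,15],[13,16],[15,17],[12,18]} hit by 15; {[17,21],[21,22]} hit by 21; {[24,26]} hit by 26.
Points: 4, 8, 15, 21, 26 (5 total).

5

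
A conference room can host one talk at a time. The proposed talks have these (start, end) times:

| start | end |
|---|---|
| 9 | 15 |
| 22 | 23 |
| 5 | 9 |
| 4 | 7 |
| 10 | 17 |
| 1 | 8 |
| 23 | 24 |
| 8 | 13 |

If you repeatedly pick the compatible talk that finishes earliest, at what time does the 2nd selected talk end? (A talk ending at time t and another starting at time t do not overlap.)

13

Order by finish time; keep every interval that doesn't clash with the previous kept one.
By end time: (4,7), (1,8), (5,9), (8,13), (9,15), (10,17), (22,23), (23,24).
Pick (4,7); next start ≥ 7 → (8,13); next start ≥ 13 → (22,23); next start ≥ 23 → (23,24).
Selected: (4,7) (8,13) (22,23) (23,24)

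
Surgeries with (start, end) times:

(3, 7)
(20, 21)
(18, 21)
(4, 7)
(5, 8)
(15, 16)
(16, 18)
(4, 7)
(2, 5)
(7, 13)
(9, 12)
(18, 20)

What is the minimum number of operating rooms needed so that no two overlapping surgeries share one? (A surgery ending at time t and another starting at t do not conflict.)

4

The answer is the maximum number of intervals overlapping at any instant.
starts: [2, 3, 4, 4, 5, 7, 9, 15, 16, 18, 18, 20]
ends:   [5, 7, 7, 7, 8, 12, 13, 16, 18, 20, 21, 21]
s2→1 s3→2 s4→3 s4→4  — peak 4.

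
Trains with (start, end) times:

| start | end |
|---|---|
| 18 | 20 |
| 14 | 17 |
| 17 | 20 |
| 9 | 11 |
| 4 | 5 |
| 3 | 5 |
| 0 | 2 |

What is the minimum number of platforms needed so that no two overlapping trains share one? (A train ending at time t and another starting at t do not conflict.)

2

Count concurrent intervals with a sweep; the peak is the room count.
Events (time:±→running): 0:+→1 2:-→0 3:+→1 4:+→2 … peak 2.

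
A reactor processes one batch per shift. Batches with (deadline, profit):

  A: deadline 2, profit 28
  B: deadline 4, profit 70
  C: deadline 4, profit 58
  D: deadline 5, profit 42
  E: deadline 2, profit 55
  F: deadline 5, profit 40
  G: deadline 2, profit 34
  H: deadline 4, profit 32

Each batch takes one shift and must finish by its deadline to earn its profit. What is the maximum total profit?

By profit: B(d4,70), C(d4,58), E(d2,55), D(d5,42), F(d5,40), G(d2,34), H(d4,32), A(d2,28)
B→slot 4; C→slot 3; E→slot 2; D→slot 5; F→slot 1; G skipped; H skipped; A skipped.
Profit = 40 + 55 + 58 + 70 + 42 = 265

265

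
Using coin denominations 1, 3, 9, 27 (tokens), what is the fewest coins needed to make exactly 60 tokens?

60 − 2×27→6 − 2×3→0
Total coins = 2 + 2 = 4

4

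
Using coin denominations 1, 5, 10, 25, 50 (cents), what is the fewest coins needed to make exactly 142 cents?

Use the largest denomination that fits, subtract, and repeat.
142 − 2×50→42 − 1×25→17 − 1×10→7 − 1×5→2 − 2×1→0
Total coins = 2 + 1 + 1 + 1 + 2 = 7

7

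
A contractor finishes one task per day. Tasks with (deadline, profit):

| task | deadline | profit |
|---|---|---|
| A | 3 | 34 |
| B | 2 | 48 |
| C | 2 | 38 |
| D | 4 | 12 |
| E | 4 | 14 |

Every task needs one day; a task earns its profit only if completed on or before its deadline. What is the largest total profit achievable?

Sort by profit descending; place each in the latest free slot ≤ its deadline.
Profit order: B=48 C=38 A=34 E=14 D=12
Assign: B→slot 2, C→slot 1, A→slot 3, E→slot 4, D skipped.
Slots: [1:C] [2:B] [3:A] [4:E]
Profit = 38 + 48 + 34 + 14 = 134

134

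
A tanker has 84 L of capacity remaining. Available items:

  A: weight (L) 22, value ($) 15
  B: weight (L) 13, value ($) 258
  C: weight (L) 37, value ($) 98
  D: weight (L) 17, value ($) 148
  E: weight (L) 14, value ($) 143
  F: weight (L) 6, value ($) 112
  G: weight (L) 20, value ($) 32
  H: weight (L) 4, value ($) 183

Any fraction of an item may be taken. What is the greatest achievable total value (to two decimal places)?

Ratios (sorted): H 45.75, B 19.85, F 18.67, E 10.21, D 8.71, C 2.65, G 1.60, A 0.68
take H (4 @ 183); take B (13 @ 258); take F (6 @ 112); take E (14 @ 143); take D (17 @ 148); take 30/37 of C → 79.46. Capacity used 84/84.
Total value = 923.46

923.46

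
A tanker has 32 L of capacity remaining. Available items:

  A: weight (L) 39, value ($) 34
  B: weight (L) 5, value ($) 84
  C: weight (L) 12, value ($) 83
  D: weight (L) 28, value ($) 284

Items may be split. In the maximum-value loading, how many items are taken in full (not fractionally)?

Sort by value per unit weight and fill in that order.
Order: B (84/5=16.80) > D (284/28=10.14) > C (83/12=6.92) > A (34/39=0.87)
Fill: take B (5 @ 84) → take 27/28 of D → 273.86; 32/32 used.
1 item(s) taken whole; one partial (take 27/28 of D).

1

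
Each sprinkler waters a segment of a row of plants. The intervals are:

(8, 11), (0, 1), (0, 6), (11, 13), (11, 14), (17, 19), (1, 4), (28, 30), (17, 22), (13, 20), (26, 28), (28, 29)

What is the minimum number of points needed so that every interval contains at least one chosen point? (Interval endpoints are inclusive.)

4

By right end: [0,1]  [1,4]  [0,6]  [8,11]  [11,13]  [11,14]  [17,19]  [13,20]  [17,22]  [26,28]  [28,29]  [28,30]
[0,1] uncovered → point at 1; [8,11] uncovered → point at 11; [17,19] uncovered → point at 19; [26,28] uncovered → point at 28.
Points: 1, 11, 19, 28 (4 total).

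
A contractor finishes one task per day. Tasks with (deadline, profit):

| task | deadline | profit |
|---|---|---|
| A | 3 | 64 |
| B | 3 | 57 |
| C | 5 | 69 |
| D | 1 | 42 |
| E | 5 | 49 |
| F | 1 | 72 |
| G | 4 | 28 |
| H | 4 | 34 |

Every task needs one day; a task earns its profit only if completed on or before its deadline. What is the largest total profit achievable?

311

Sort by profit descending; place each in the latest free slot ≤ its deadline.
By profit: F(d1,72), C(d5,69), A(d3,64), B(d3,57), E(d5,49), D(d1,42), H(d4,34), G(d4,28)
F→slot 1; C→slot 5; A→slot 3; B→slot 2; E→slot 4; D skipped; H skipped; G skipped.
Profit = 72 + 57 + 64 + 49 + 69 = 311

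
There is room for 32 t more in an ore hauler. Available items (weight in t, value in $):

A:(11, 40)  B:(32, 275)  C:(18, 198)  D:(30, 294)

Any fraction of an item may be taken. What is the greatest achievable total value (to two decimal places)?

Greedy by value/weight ratio, highest first.
Order: C (198/18=11.00) > D (294/30=9.80) > B (275/32=8.59) > A (40/11=3.64)
Fill: take C (18 @ 198) → take 14/30 of D → 137.20; 32/32 used.
Total value = 335.20

335.20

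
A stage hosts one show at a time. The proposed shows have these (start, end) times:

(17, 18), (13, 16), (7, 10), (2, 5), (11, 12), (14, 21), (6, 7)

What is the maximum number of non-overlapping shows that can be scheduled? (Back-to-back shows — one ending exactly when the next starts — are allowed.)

6

Sort by end time and greedily take each interval whose start is ≥ the last chosen end.
By end time: (2,5), (6,7), (7,10), (11,12), (13,16), (17,18), (14,21).
Pick (2,5); next start ≥ 5 → (6,7); next start ≥ 7 → (7,10); next start ≥ 10 → (11,12); next start ≥ 12 → (13,16); next start ≥ 16 → (17,18).
Selected 6 shows.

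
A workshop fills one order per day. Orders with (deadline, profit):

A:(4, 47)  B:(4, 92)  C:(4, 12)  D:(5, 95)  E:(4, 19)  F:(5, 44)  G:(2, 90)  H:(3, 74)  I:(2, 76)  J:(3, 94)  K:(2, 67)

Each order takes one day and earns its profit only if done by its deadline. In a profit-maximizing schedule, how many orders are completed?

5

Profit order: D=95 J=94 B=92 G=90 I=76 H=74 K=67 A=47 F=44 E=19 C=12
Assign: D→slot 5, J→slot 3, B→slot 4, G→slot 2, I→slot 1, H skipped, K skipped, A skipped, F skipped, E skipped, C skipped.
Slots: [1:I] [2:G] [3:J] [4:B] [5:D]
5 of 11 scheduled.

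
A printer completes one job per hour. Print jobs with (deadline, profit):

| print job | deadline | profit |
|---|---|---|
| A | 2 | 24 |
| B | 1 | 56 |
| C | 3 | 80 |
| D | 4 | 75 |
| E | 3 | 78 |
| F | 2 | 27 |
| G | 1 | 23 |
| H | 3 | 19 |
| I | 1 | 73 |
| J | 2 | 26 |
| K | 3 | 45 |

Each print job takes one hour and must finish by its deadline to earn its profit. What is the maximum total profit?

306

Sort by profit descending; place each in the latest free slot ≤ its deadline.
Profit order: C=80 E=78 D=75 I=73 B=56 K=45 F=27 J=26 A=24 G=23 H=19
Assign: C→slot 3, E→slot 2, D→slot 4, I→slot 1, B skipped, K skipped, F skipped, J skipped, A skipped, G skipped, H skipped.
Slots: [1:I] [2:E] [3:C] [4:D]
Profit = 73 + 78 + 80 + 75 = 306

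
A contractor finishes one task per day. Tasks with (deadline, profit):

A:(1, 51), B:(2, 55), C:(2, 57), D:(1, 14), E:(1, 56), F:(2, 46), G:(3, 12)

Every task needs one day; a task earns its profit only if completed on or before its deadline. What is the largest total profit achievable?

Take jobs in profit order; each goes to the latest open slot no later than its deadline.
By profit: C(d2,57), E(d1,56), B(d2,55), A(d1,51), F(d2,46), D(d1,14), G(d3,12)
C→slot 2; E→slot 1; B skipped; A skipped; F skipped; D skipped; G→slot 3.
Profit = 56 + 57 + 12 = 125

125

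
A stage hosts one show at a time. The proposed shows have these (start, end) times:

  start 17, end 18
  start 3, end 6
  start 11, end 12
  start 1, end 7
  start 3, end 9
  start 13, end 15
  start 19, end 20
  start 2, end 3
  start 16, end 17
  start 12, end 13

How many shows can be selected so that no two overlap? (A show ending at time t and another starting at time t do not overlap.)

8

Order by finish time; keep every interval that doesn't clash with the previous kept one.
Sorted by end: (2,3)  (3,6)  (1,7)  (3,9)  (11,12)  (12,13)  (13,15)  (16,17)  (17,18)  (19,20)
take (2,3); take (3,6); take (11,12); take (12,13); take (13,15); take (16,17); take (17,18); take (19,20).
Selected 8 shows.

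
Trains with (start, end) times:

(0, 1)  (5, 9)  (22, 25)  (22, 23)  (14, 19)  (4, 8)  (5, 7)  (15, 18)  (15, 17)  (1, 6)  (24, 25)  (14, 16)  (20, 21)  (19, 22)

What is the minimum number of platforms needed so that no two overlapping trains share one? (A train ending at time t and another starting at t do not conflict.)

Count concurrent intervals with a sweep; the peak is the room count.
Events (time:±→running): 0:+→1 1:-→0 1:+→1 4:+→2 5:+→3 5:+→4 … peak 4.

4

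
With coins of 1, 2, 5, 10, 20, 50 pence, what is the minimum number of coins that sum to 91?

4

Use the largest denomination that fits, subtract, and repeat.
91 = 1×50 + 2×20 + 1×1
Total coins = 1 + 2 + 1 = 4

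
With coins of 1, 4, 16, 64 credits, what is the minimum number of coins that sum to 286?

10

Greedy: take as many of the largest coin as possible, then repeat with the remainder.
286 = 4×64 + 1×16 + 3×4 + 2×1
Total coins = 4 + 1 + 3 + 2 = 10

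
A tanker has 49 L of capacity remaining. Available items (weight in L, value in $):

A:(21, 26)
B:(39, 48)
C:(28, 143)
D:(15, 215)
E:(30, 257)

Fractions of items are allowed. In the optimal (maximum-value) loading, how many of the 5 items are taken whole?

Greedy by value/weight ratio, highest first.
Order: D (215/15=14.33) > E (257/30=8.57) > C (143/28=5.11) > A (26/21=1.24) > B (48/39=1.23)
Fill: take D (15 @ 215) → take E (30 @ 257) → take 4/28 of C → 20.43; 49/49 used.
2 item(s) taken whole; one partial (take 4/28 of C).

2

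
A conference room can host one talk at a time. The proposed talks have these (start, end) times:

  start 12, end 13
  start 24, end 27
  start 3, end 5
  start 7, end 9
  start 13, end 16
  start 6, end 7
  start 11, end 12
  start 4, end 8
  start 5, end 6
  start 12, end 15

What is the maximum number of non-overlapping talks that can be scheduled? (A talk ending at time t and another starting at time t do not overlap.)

8

By end time: (3,5), (5,6), (6,7), (4,8), (7,9), (11,12), (12,13), (12,15), (13,16), (24,27).
Pick (3,5); next start ≥ 5 → (5,6); next start ≥ 6 → (6,7); next start ≥ 7 → (7,9); next start ≥ 9 → (11,12); next start ≥ 12 → (12,13); next start ≥ 13 → (13,16); next start ≥ 16 → (24,27).
Selected 8 talks.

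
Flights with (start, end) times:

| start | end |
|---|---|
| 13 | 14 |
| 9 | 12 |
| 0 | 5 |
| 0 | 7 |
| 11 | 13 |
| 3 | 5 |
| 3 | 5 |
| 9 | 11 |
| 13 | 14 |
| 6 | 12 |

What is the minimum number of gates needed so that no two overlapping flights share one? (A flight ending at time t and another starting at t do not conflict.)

4

The answer is the maximum number of intervals overlapping at any instant.
Events (time:±→running): 0:+→1 0:+→2 3:+→3 3:+→4 … peak 4.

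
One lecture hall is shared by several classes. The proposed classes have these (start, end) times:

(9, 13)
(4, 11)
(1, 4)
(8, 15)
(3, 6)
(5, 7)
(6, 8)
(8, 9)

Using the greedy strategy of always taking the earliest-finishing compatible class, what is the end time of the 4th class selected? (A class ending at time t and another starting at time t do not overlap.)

Sorted by end: (1,4)  (3,6)  (5,7)  (6,8)  (8,9)  (4,11)  (9,13)  (8,15)
take (1,4); take (5,7); take (8,9); take (9,13).
Selected: (1,4) (5,7) (8,9) (9,13)

13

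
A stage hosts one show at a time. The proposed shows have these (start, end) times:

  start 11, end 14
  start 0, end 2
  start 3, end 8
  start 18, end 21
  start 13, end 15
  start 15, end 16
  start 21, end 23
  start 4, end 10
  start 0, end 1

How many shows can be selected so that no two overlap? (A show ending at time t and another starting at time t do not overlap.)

6

Order by finish time; keep every interval that doesn't clash with the previous kept one.
Sorted by end: (0,1)  (0,2)  (3,8)  (4,10)  (11,14)  (13,15)  (15,16)  (18,21)  (21,23)
take (0,1); take (3,8); skip (4,10); take (11,14); take (15,16); take (18,21); take (21,23).
Selected 6 shows.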